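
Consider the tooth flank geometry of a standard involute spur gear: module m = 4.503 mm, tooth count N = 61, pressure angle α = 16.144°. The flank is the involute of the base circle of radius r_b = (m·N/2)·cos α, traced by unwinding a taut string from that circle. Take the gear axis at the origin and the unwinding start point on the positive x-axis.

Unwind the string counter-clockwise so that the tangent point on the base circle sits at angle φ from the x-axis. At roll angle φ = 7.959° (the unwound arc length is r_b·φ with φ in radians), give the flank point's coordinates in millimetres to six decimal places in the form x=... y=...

pitch radius r_p = m·N/2 = 4.503·61/2 = 137.341500
base radius r_b = r_p·cos α = 137.341500·cos 16.144° = 131.925563
roll angle φ = 7.959° = 0.13891076 rad
x = r_b·(cos φ + φ·sin φ) = 131.925563·(0.99036741 + 0.13891076·0.13846444) = 133.192260
y = r_b·(sin φ − φ·cos φ) = 131.925563·(0.13846444 − 0.13891076·0.99036741) = 0.117646

x=133.192260 y=0.117646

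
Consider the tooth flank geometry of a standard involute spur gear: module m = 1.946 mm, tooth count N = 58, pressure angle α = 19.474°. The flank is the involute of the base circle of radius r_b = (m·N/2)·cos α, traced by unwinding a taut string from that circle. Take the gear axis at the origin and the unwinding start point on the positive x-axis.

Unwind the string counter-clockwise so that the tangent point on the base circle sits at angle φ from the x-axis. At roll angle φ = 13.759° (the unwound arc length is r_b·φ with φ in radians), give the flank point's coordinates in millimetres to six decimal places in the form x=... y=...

x=54.717634 y=0.244187

pitch radius r_p = m·N/2 = 1.946·58/2 = 56.434000
base radius r_b = r_p·cos α = 56.434000·cos 19.474° = 53.205573
roll angle φ = 13.759° = 0.24013985 rad
x = r_b·(cos φ + φ·sin φ) = 53.205573·(0.97130472 + 0.24013985·0.23783847) = 54.717634
y = r_b·(sin φ − φ·cos φ) = 53.205573·(0.23783847 − 0.24013985·0.97130472) = 0.244187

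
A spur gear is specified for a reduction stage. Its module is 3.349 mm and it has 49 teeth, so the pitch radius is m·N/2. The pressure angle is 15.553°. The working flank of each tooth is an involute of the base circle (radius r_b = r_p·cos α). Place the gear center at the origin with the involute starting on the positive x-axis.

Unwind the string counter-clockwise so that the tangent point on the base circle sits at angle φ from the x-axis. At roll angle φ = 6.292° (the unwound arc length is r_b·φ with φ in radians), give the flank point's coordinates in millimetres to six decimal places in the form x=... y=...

pitch radius r_p = m·N/2 = 3.349·49/2 = 82.050500
base radius r_b = r_p·cos α = 82.050500·cos 15.553° = 79.046044
roll angle φ = 6.292° = 0.10981612 rad
x = r_b·(cos φ + φ·sin φ) = 79.046044·(0.99397627 + 0.10981612·0.10959553) = 79.521239
y = r_b·(sin φ − φ·cos φ) = 79.046044·(0.10959553 − 0.10981612·0.99397627) = 0.034852

x=79.521239 y=0.034852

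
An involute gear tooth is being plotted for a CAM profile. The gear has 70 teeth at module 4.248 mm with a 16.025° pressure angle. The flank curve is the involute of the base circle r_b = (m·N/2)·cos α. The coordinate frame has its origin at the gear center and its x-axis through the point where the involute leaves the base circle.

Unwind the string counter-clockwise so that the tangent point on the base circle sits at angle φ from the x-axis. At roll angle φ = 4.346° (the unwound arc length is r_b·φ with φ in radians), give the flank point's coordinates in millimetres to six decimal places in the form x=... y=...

pitch radius r_p = m·N/2 = 4.248·70/2 = 148.680000
base radius r_b = r_p·cos α = 148.680000·cos 16.025° = 142.902494
roll angle φ = 4.346° = 0.07585201 rad
x = r_b·(cos φ + φ·sin φ) = 142.902494·(0.99712462 + 0.07585201·0.07577929) = 143.312999
y = r_b·(sin φ − φ·cos φ) = 142.902494·(0.07577929 − 0.07585201·0.99712462) = 0.020776

x=143.312999 y=0.020776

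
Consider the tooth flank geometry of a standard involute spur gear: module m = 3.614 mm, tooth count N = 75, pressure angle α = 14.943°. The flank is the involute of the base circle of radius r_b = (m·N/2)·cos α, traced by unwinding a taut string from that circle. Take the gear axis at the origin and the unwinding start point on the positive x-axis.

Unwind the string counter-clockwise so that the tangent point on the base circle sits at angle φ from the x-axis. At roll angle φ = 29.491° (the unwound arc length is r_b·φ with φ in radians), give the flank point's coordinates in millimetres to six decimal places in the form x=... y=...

pitch radius r_p = m·N/2 = 3.614·75/2 = 135.525000
base radius r_b = r_p·cos α = 135.525000·cos 14.943° = 130.941928
roll angle φ = 29.491° = 0.51471505 rad
x = r_b·(cos φ + φ·sin φ) = 130.941928·(0.87043303 + 0.51471505·0.49228684) = 147.155221
y = r_b·(sin φ − φ·cos φ) = 130.941928·(0.49228684 − 0.51471505·0.87043303) = 5.795733

x=147.155221 y=5.795733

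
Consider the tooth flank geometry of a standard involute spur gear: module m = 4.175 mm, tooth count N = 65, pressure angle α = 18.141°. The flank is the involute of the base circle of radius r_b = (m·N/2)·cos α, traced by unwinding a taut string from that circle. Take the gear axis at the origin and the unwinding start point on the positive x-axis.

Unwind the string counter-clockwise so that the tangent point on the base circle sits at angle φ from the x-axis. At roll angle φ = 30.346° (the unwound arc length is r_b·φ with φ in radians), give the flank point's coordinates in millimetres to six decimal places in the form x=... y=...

pitch radius r_p = m·N/2 = 4.175·65/2 = 135.687500
base radius r_b = r_p·cos α = 135.687500·cos 18.141° = 128.942905
roll angle φ = 30.346° = 0.52963761 rad
x = r_b·(cos φ + φ·sin φ) = 128.942905·(0.86299021 + 0.52963761·0.50522064) = 145.779504
y = r_b·(sin φ − φ·cos φ) = 128.942905·(0.50522064 − 0.52963761·0.86299021) = 6.208415

x=145.779504 y=6.208415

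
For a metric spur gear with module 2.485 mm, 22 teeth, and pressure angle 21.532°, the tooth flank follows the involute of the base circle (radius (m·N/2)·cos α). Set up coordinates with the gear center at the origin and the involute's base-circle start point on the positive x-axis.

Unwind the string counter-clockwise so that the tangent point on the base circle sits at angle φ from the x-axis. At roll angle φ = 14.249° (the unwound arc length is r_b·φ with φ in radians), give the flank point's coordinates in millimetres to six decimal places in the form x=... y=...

pitch radius r_p = m·N/2 = 2.485·22/2 = 27.335000
base radius r_b = r_p·cos α = 27.335000·cos 21.532° = 25.427365
roll angle φ = 14.249° = 0.24869197 rad
x = r_b·(cos φ + φ·sin φ) = 25.427365·(0.96923521 + 0.24869197·0.24613638) = 26.201561
y = r_b·(sin φ − φ·cos φ) = 25.427365·(0.24613638 − 0.24869197·0.96923521) = 0.129562

x=26.201561 y=0.129562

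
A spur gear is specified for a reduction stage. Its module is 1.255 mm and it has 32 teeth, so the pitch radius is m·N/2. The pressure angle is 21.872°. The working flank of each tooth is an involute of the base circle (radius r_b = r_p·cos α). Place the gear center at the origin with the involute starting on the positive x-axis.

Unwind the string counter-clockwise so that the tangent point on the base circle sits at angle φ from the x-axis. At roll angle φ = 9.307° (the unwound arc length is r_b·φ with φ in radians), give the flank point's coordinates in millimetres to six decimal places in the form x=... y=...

pitch radius r_p = m·N/2 = 1.255·32/2 = 20.080000
base radius r_b = r_p·cos α = 20.080000·cos 21.872° = 18.634610
roll angle φ = 9.307° = 0.16243779 rad
x = r_b·(cos φ + φ·sin φ) = 18.634610·(0.98683597 + 0.16243779·0.16172439) = 18.878837
y = r_b·(sin φ − φ·cos φ) = 18.634610·(0.16172439 − 0.16243779·0.98683597) = 0.026553

x=18.878837 y=0.026553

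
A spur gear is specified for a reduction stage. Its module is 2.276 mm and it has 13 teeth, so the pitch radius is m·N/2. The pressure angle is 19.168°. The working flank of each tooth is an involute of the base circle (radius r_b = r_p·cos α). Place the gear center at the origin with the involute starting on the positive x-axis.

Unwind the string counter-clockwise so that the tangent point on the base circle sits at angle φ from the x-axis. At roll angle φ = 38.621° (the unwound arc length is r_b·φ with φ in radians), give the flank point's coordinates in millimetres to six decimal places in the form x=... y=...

pitch radius r_p = m·N/2 = 2.276·13/2 = 14.794000
base radius r_b = r_p·cos α = 14.794000·cos 19.168° = 13.973819
roll angle φ = 38.621° = 0.67406361 rad
x = r_b·(cos φ + φ·sin φ) = 13.973819·(0.78129176 + 0.67406361·0.62416600) = 16.796801
y = r_b·(sin φ − φ·cos φ) = 13.973819·(0.62416600 − 0.67406361·0.78129176) = 1.362806

x=16.796801 y=1.362806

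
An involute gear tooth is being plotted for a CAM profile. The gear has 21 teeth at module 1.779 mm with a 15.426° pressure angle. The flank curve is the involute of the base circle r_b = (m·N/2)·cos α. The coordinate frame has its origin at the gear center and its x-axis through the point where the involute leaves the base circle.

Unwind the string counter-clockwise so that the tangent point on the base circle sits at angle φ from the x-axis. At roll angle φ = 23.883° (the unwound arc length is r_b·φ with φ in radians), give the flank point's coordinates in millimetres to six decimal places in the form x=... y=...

pitch radius r_p = m·N/2 = 1.779·21/2 = 18.679500
base radius r_b = r_p·cos α = 18.679500·cos 15.426° = 18.006567
roll angle φ = 23.883° = 0.41683699 rad
x = r_b·(cos φ + φ·sin φ) = 18.006567·(0.91437412 + 0.41683699·0.40487030) = 19.503616
y = r_b·(sin φ − φ·cos φ) = 18.006567·(0.40487030 − 0.41683699·0.91437412) = 0.427212

x=19.503616 y=0.427212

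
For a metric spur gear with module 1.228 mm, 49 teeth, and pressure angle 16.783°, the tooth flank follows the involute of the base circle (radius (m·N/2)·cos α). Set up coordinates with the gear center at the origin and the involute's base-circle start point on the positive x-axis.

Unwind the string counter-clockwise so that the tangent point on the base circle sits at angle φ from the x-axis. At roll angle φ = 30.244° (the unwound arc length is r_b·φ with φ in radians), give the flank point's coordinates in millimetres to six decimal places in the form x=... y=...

x=32.542202 y=1.373217

pitch radius r_p = m·N/2 = 1.228·49/2 = 30.086000
base radius r_b = r_p·cos α = 30.086000·cos 16.783° = 28.804493
roll angle φ = 30.244° = 0.52785738 rad
x = r_b·(cos φ + φ·sin φ) = 28.804493·(0.86388826 + 0.52785738·0.50368351) = 32.542202
y = r_b·(sin φ − φ·cos φ) = 28.804493·(0.50368351 − 0.52785738·0.86388826) = 1.373217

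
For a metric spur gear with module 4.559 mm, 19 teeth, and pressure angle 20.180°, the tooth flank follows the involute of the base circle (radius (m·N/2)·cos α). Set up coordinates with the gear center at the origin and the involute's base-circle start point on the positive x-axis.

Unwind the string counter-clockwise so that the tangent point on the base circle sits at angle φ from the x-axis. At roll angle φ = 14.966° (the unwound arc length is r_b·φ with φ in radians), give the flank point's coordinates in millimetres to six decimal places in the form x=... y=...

pitch radius r_p = m·N/2 = 4.559·19/2 = 43.310500
base radius r_b = r_p·cos α = 43.310500·cos 20.180° = 40.651820
roll angle φ = 14.966° = 0.26120598 rad
x = r_b·(cos φ + φ·sin φ) = 40.651820·(0.96607924 + 0.26120598·0.25824581) = 42.015062
y = r_b·(sin φ − φ·cos φ) = 40.651820·(0.25824581 − 0.26120598·0.96607924) = 0.239851

x=42.015062 y=0.239851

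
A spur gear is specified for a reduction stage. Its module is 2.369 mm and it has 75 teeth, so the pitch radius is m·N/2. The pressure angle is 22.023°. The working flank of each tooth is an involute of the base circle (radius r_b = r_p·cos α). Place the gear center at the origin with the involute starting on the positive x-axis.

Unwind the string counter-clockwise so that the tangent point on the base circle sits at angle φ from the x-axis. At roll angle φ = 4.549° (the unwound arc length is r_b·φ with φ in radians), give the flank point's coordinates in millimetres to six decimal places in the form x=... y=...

x=82.614487 y=0.013730

pitch radius r_p = m·N/2 = 2.369·75/2 = 88.837500
base radius r_b = r_p·cos α = 88.837500·cos 22.023° = 82.355330
roll angle φ = 4.549° = 0.07939503 rad
x = r_b·(cos φ + φ·sin φ) = 82.355330·(0.99684987 + 0.07939503·0.07931164) = 82.614487
y = r_b·(sin φ − φ·cos φ) = 82.355330·(0.07931164 − 0.07939503·0.99684987) = 0.013730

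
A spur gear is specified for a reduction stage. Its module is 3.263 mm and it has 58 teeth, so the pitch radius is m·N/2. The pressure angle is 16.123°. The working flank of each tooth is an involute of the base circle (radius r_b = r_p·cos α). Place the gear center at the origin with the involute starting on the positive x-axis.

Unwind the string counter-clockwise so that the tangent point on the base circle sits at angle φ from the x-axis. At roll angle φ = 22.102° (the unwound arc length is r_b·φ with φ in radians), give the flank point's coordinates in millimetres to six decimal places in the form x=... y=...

pitch radius r_p = m·N/2 = 3.263·58/2 = 94.627000
base radius r_b = r_p·cos α = 94.627000·cos 16.123° = 90.905108
roll angle φ = 22.102° = 0.38575267 rad
x = r_b·(cos φ + φ·sin φ) = 90.905108·(0.92651550 + 0.38575267·0.37625660) = 97.419139
y = r_b·(sin φ − φ·cos φ) = 90.905108·(0.37625660 − 0.38575267·0.92651550) = 1.713632

x=97.419139 y=1.713632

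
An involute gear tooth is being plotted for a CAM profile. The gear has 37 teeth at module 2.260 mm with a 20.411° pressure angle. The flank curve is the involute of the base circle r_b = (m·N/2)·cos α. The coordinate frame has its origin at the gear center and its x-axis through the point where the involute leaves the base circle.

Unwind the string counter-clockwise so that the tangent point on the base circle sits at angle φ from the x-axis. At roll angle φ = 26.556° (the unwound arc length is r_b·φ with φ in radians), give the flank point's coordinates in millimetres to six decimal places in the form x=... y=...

x=43.170511 y=1.272799

pitch radius r_p = m·N/2 = 2.260·37/2 = 41.810000
base radius r_b = r_p·cos α = 41.810000·cos 20.411° = 39.184961
roll angle φ = 26.556° = 0.46348964 rad
x = r_b·(cos φ + φ·sin φ) = 39.184961·(0.89449783 + 0.46348964·0.44707229) = 43.170511
y = r_b·(sin φ − φ·cos φ) = 39.184961·(0.44707229 − 0.46348964·0.89449783) = 1.272799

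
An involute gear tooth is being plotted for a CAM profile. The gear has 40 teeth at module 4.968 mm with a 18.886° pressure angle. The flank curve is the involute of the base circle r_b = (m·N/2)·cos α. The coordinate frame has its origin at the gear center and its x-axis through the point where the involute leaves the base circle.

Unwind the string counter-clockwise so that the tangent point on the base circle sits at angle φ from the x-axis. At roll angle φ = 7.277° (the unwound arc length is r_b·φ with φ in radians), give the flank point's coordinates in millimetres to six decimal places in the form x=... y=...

pitch radius r_p = m·N/2 = 4.968·40/2 = 99.360000
base radius r_b = r_p·cos α = 99.360000·cos 18.886° = 94.010903
roll angle φ = 7.277° = 0.12700761 rad
x = r_b·(cos φ + φ·sin φ) = 94.010903·(0.99194537 + 0.12700761·0.12666643) = 94.766089
y = r_b·(sin φ − φ·cos φ) = 94.010903·(0.12666643 − 0.12700761·0.99194537) = 0.064098

x=94.766089 y=0.064098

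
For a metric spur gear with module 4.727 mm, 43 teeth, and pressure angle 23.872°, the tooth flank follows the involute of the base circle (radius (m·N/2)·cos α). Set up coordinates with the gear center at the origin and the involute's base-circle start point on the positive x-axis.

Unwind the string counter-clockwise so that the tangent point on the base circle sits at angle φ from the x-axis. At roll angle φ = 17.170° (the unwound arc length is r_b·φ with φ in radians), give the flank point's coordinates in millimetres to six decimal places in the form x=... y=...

x=97.015993 y=0.826231

pitch radius r_p = m·N/2 = 4.727·43/2 = 101.630500
base radius r_b = r_p·cos α = 101.630500·cos 23.872° = 92.936197
roll angle φ = 17.170° = 0.29967303 rad
x = r_b·(cos φ + φ·sin φ) = 92.936197·(0.95543306 + 0.29967303·0.29520783) = 97.015993
y = r_b·(sin φ − φ·cos φ) = 92.936197·(0.29520783 − 0.29967303·0.95543306) = 0.826231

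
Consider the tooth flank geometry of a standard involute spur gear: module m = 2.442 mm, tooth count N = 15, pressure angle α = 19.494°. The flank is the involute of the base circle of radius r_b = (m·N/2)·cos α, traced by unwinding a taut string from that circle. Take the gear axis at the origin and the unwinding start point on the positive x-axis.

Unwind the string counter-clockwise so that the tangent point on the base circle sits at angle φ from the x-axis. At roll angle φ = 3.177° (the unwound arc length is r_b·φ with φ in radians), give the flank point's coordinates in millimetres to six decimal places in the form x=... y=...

x=17.291640 y=0.000981

pitch radius r_p = m·N/2 = 2.442·15/2 = 18.315000
base radius r_b = r_p·cos α = 18.315000·cos 19.494° = 17.265119
roll angle φ = 3.177° = 0.05544911 rad
x = r_b·(cos φ + φ·sin φ) = 17.265119·(0.99846309 + 0.05544911·0.05542070) = 17.291640
y = r_b·(sin φ − φ·cos φ) = 17.265119·(0.05542070 − 0.05544911·0.99846309) = 0.000981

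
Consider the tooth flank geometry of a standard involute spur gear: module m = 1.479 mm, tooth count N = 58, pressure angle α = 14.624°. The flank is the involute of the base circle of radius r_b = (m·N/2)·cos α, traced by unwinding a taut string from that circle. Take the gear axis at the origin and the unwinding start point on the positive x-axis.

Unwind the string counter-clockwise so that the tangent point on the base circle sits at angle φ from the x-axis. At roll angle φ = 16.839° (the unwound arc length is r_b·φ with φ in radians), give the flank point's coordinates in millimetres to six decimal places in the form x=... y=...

x=43.255306 y=0.348151

pitch radius r_p = m·N/2 = 1.479·58/2 = 42.891000
base radius r_b = r_p·cos α = 42.891000·cos 14.624° = 41.501482
roll angle φ = 16.839° = 0.29389599 rad
x = r_b·(cos φ + φ·sin φ) = 41.501482·(0.95712254 + 0.29389599·0.28968336) = 43.255306
y = r_b·(sin φ − φ·cos φ) = 41.501482·(0.28968336 − 0.29389599·0.95712254) = 0.348151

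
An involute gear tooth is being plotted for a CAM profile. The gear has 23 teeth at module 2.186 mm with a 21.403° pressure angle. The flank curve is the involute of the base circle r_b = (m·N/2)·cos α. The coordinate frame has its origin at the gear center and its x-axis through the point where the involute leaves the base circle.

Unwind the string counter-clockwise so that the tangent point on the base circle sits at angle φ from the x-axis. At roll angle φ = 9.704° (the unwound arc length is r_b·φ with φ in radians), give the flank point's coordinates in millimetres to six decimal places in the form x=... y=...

pitch radius r_p = m·N/2 = 2.186·23/2 = 25.139000
base radius r_b = r_p·cos α = 25.139000·cos 21.403° = 23.405332
roll angle φ = 9.704° = 0.16936675 rad
x = r_b·(cos φ + φ·sin φ) = 23.405332·(0.98569170 + 0.16936675·0.16855819) = 23.738620
y = r_b·(sin φ − φ·cos φ) = 23.405332·(0.16855819 − 0.16936675·0.98569170) = 0.037795

x=23.738620 y=0.037795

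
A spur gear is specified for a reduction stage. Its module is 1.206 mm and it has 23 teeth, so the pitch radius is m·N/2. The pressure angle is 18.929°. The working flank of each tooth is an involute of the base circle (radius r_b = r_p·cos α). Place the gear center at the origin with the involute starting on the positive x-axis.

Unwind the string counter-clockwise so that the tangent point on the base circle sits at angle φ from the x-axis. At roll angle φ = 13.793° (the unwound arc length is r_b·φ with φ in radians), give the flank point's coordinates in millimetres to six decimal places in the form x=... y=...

pitch radius r_p = m·N/2 = 1.206·23/2 = 13.869000
base radius r_b = r_p·cos α = 13.869000·cos 18.929° = 13.118982
roll angle φ = 13.793° = 0.24073326 rad
x = r_b·(cos φ + φ·sin φ) = 13.118982·(0.97116342 + 0.24073326·0.23841481) = 13.493631
y = r_b·(sin φ − φ·cos φ) = 13.118982·(0.23841481 − 0.24073326·0.97116342) = 0.060655

x=13.493631 y=0.060655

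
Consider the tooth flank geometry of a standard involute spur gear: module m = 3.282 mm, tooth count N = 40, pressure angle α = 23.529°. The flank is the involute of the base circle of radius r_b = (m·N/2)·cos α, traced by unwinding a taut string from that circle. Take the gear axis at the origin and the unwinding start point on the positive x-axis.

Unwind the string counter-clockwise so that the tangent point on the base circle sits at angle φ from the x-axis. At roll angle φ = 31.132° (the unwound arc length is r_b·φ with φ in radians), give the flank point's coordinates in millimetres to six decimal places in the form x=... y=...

pitch radius r_p = m·N/2 = 3.282·40/2 = 65.640000
base radius r_b = r_p·cos α = 65.640000·cos 23.529° = 60.182568
roll angle φ = 31.132° = 0.54335590 rad
x = r_b·(cos φ + φ·sin φ) = 60.182568·(0.85597846 + 0.54335590·0.51701148) = 68.421543
y = r_b·(sin φ − φ·cos φ) = 60.182568·(0.51701148 − 0.54335590·0.85597846) = 3.124109

x=68.421543 y=3.124109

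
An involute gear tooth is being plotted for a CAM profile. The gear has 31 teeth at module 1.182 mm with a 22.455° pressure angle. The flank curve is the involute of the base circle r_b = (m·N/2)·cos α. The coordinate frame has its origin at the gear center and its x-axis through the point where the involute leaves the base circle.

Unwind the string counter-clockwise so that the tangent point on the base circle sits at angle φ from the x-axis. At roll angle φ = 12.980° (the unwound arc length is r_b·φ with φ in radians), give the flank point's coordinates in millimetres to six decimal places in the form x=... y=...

pitch radius r_p = m·N/2 = 1.182·31/2 = 18.321000
base radius r_b = r_p·cos α = 18.321000·cos 22.455° = 16.931898
roll angle φ = 12.980° = 0.22654374 rad
x = r_b·(cos φ + φ·sin φ) = 16.931898·(0.97444853 + 0.22654374·0.22461092) = 17.360829
y = r_b·(sin φ − φ·cos φ) = 16.931898·(0.22461092 − 0.22654374·0.97444853) = 0.065284

x=17.360829 y=0.065284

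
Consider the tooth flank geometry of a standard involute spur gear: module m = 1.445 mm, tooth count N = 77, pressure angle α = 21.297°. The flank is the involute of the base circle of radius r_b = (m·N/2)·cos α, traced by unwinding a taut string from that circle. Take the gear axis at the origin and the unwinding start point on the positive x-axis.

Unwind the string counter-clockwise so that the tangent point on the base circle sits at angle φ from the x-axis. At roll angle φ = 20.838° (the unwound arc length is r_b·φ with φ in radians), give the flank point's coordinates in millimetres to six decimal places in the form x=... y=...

pitch radius r_p = m·N/2 = 1.445·77/2 = 55.632500
base radius r_b = r_p·cos α = 55.632500·cos 21.297° = 51.833370
roll angle φ = 20.838° = 0.36369171 rad
x = r_b·(cos φ + φ·sin φ) = 51.833370·(0.93458995 + 0.36369171·0.35572688) = 55.148885
y = r_b·(sin φ − φ·cos φ) = 51.833370·(0.35572688 − 0.36369171·0.93458995) = 0.820225

x=55.148885 y=0.820225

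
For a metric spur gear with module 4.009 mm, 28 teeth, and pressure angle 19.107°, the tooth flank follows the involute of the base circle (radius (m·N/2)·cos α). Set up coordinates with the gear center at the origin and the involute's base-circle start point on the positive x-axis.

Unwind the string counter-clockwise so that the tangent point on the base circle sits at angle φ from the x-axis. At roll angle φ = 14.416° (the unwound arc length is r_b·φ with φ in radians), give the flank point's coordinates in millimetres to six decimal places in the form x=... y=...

x=54.686166 y=0.279800

pitch radius r_p = m·N/2 = 4.009·28/2 = 56.126000
base radius r_b = r_p·cos α = 56.126000·cos 19.107° = 53.033958
roll angle φ = 14.416° = 0.25160666 rad
x = r_b·(cos φ + φ·sin φ) = 53.033958·(0.96851368 + 0.25160666·0.24896036) = 54.686166
y = r_b·(sin φ − φ·cos φ) = 53.033958·(0.24896036 − 0.25160666·0.96851368) = 0.279800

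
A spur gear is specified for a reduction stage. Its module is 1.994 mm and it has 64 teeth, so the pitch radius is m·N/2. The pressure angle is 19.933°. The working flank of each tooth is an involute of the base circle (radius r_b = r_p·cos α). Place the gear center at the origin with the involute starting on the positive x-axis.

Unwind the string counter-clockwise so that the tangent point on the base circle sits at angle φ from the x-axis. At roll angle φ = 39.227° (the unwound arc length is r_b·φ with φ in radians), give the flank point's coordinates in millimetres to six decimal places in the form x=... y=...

pitch radius r_p = m·N/2 = 1.994·64/2 = 63.808000
base radius r_b = r_p·cos α = 63.808000·cos 19.933° = 59.985386
roll angle φ = 39.227° = 0.68464031 rad
x = r_b·(cos φ + φ·sin φ) = 59.985386·(0.77464657 + 0.68464031·0.63239442) = 72.438908
y = r_b·(sin φ − φ·cos φ) = 59.985386·(0.63239442 − 0.68464031·0.77464657) = 6.120918

x=72.438908 y=6.120918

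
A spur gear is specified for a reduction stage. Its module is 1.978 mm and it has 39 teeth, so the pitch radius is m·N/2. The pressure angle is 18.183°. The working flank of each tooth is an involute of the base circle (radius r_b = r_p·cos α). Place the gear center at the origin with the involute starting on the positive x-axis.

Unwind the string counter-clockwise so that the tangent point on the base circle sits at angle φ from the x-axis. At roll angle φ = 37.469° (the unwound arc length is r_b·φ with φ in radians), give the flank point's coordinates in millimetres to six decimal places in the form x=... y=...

x=43.662667 y=3.272301

pitch radius r_p = m·N/2 = 1.978·39/2 = 38.571000
base radius r_b = r_p·cos α = 38.571000·cos 18.183° = 36.644945
roll angle φ = 37.469° = 0.65395742 rad
x = r_b·(cos φ + φ·sin φ) = 36.644945·(0.79368260 + 0.65395742·0.60833209) = 43.662667
y = r_b·(sin φ − φ·cos φ) = 36.644945·(0.60833209 − 0.65395742·0.79368260) = 3.272301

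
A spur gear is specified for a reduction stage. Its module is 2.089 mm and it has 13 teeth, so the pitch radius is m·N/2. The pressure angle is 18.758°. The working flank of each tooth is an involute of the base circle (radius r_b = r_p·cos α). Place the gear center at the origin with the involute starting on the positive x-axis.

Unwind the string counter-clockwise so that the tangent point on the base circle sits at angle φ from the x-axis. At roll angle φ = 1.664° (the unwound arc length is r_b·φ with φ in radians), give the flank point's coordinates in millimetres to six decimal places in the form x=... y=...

x=12.862702 y=0.000105

pitch radius r_p = m·N/2 = 2.089·13/2 = 13.578500
base radius r_b = r_p·cos α = 13.578500·cos 18.758° = 12.857281
roll angle φ = 1.664° = 0.02904228 rad
x = r_b·(cos φ + φ·sin φ) = 12.857281·(0.99957830 + 0.02904228·0.02903820) = 12.862702
y = r_b·(sin φ − φ·cos φ) = 12.857281·(0.02903820 − 0.02904228·0.99957830) = 0.000105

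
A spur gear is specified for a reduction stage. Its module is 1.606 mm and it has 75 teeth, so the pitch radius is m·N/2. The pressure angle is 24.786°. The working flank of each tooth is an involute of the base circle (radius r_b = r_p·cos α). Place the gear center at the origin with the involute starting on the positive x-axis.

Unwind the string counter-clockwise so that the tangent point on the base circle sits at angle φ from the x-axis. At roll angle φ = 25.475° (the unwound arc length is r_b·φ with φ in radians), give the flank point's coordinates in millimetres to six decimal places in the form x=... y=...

x=59.817419 y=1.570539

pitch radius r_p = m·N/2 = 1.606·75/2 = 60.225000
base radius r_b = r_p·cos α = 60.225000·cos 24.786° = 54.677070
roll angle φ = 25.475° = 0.44462263 rad
x = r_b·(cos φ + φ·sin φ) = 54.677070·(0.90277304 + 0.44462263·0.43011723) = 59.817419
y = r_b·(sin φ − φ·cos φ) = 54.677070·(0.43011723 − 0.44462263·0.90277304) = 1.570539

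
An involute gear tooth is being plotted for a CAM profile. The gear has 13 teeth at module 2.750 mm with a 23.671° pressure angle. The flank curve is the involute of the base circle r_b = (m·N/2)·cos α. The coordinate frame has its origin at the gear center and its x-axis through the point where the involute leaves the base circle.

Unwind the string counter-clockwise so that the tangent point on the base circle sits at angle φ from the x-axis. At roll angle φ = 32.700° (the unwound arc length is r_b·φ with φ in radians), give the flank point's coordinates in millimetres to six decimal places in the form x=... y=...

x=18.824120 y=0.981792

pitch radius r_p = m·N/2 = 2.750·13/2 = 17.875000
base radius r_b = r_p·cos α = 17.875000·cos 23.671° = 16.371103
roll angle φ = 32.700° = 0.57072267 rad
x = r_b·(cos φ + φ·sin φ) = 16.371103·(0.84151078 + 0.57072267·0.54024032) = 18.824120
y = r_b·(sin φ − φ·cos φ) = 16.371103·(0.54024032 − 0.57072267·0.84151078) = 0.981792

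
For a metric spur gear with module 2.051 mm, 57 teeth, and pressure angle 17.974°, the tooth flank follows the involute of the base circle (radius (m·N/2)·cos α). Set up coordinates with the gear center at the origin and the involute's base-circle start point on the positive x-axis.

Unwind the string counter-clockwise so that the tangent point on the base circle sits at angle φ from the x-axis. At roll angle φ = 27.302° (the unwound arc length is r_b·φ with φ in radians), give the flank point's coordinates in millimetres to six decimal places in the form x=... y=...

x=61.559342 y=1.960116

pitch radius r_p = m·N/2 = 2.051·57/2 = 58.453500
base radius r_b = r_p·cos α = 58.453500·cos 17.974° = 55.600773
roll angle φ = 27.302° = 0.47650979 rad
x = r_b·(cos φ + φ·sin φ) = 55.600773·(0.88860122 + 0.47650979·0.45868057) = 61.559342
y = r_b·(sin φ − φ·cos φ) = 55.600773·(0.45868057 − 0.47650979·0.88860122) = 1.960116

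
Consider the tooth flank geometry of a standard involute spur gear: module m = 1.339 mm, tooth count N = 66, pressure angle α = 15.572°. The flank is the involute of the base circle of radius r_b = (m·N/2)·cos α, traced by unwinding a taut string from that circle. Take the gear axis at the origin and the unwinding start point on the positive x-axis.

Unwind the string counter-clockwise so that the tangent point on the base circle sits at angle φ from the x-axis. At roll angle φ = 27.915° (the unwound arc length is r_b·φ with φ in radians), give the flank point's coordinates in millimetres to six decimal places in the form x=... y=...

pitch radius r_p = m·N/2 = 1.339·66/2 = 44.187000
base radius r_b = r_p·cos α = 44.187000·cos 15.572° = 42.565066
roll angle φ = 27.915° = 0.48720866 rad
x = r_b·(cos φ + φ·sin φ) = 42.565066·(0.88364310 + 0.48720866·0.46816117) = 47.321086
y = r_b·(sin φ − φ·cos φ) = 42.565066·(0.46816117 − 0.48720866·0.88364310) = 1.602260

x=47.321086 y=1.602260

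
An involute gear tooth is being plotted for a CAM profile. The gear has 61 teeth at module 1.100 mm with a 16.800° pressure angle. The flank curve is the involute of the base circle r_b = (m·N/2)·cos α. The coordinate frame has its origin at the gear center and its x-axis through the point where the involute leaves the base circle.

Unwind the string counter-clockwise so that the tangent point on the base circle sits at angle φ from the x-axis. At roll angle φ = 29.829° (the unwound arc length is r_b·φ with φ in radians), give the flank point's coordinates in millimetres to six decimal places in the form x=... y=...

pitch radius r_p = m·N/2 = 1.100·61/2 = 33.550000
base radius r_b = r_p·cos α = 33.550000·cos 16.800° = 32.118069
roll angle φ = 29.829° = 0.52061426 rad
x = r_b·(cos φ + φ·sin φ) = 32.118069·(0.86751380 + 0.52061426·0.49741311) = 36.180175
y = r_b·(sin φ − φ·cos φ) = 32.118069·(0.49741311 − 0.52061426·0.86751380) = 1.470142

x=36.180175 y=1.470142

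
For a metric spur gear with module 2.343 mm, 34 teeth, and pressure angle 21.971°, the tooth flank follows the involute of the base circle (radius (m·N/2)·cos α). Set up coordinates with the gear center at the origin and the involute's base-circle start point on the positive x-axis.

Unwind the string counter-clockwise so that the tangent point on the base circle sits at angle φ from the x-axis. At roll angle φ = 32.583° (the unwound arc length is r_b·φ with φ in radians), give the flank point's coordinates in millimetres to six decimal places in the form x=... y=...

pitch radius r_p = m·N/2 = 2.343·34/2 = 39.831000
base radius r_b = r_p·cos α = 39.831000·cos 21.971° = 36.938208
roll angle φ = 32.583° = 0.56868063 rad
x = r_b·(cos φ + φ·sin φ) = 36.938208·(0.84261222 + 0.56868063·0.53852080) = 42.436776
y = r_b·(sin φ − φ·cos φ) = 36.938208·(0.53852080 − 0.56868063·0.84261222) = 2.192045

x=42.436776 y=2.192045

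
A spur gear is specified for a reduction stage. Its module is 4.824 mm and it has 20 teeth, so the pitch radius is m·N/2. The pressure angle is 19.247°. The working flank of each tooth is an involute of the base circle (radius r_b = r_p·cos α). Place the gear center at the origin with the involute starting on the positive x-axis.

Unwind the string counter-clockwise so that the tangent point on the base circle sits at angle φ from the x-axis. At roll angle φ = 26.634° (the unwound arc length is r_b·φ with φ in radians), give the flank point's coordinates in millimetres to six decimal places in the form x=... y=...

x=50.201724 y=1.492226

pitch radius r_p = m·N/2 = 4.824·20/2 = 48.240000
base radius r_b = r_p·cos α = 48.240000·cos 19.247° = 45.543687
roll angle φ = 26.634° = 0.46485099 rad
x = r_b·(cos φ + φ·sin φ) = 45.543687·(0.89388837 + 0.46485099·0.44828961) = 50.201724
y = r_b·(sin φ − φ·cos φ) = 45.543687·(0.44828961 − 0.46485099·0.89388837) = 1.492226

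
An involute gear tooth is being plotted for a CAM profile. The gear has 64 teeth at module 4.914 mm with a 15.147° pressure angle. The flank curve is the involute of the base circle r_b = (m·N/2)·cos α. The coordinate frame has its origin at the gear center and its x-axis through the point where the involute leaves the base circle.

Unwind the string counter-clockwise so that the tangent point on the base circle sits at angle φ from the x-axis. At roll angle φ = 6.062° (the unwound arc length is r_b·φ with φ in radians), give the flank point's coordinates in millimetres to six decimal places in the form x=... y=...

pitch radius r_p = m·N/2 = 4.914·64/2 = 157.248000
base radius r_b = r_p·cos α = 157.248000·cos 15.147° = 151.784986
roll angle φ = 6.062° = 0.10580186 rad
x = r_b·(cos φ + φ·sin φ) = 151.784986·(0.99440820 + 0.10580186·0.10560458) = 152.632154
y = r_b·(sin φ − φ·cos φ) = 151.784986·(0.10560458 − 0.10580186·0.99440820) = 0.059855

x=152.632154 y=0.059855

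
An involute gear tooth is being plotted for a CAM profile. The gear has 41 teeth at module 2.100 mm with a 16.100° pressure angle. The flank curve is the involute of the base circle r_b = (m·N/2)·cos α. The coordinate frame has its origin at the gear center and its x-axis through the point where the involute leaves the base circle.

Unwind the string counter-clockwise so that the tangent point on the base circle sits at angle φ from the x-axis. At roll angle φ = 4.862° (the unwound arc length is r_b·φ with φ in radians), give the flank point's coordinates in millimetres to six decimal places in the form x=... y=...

pitch radius r_p = m·N/2 = 2.100·41/2 = 43.050000
base radius r_b = r_p·cos α = 43.050000·cos 16.100° = 41.361543
roll angle φ = 4.862° = 0.08485791 rad
x = r_b·(cos φ + φ·sin φ) = 41.361543·(0.99640173 + 0.08485791·0.08475610) = 41.510194
y = r_b·(sin φ − φ·cos φ) = 41.361543·(0.08475610 − 0.08485791·0.99640173) = 0.008419

x=41.510194 y=0.008419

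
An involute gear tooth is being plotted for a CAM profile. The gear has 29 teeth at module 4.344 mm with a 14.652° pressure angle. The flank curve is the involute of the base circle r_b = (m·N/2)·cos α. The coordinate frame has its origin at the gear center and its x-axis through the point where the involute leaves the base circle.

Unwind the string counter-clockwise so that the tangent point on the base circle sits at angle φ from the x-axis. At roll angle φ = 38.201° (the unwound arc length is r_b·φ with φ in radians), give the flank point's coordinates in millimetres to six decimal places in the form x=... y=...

pitch radius r_p = m·N/2 = 4.344·29/2 = 62.988000
base radius r_b = r_p·cos α = 62.988000·cos 14.652° = 60.939630
roll angle φ = 38.201° = 0.66673323 rad
x = r_b·(cos φ + φ·sin φ) = 60.939630·(0.78584610 + 0.66673323·0.61842211) = 73.015956
y = r_b·(sin φ − φ·cos φ) = 60.939630·(0.61842211 − 0.66673323·0.78584610) = 5.757113

x=73.015956 y=5.757113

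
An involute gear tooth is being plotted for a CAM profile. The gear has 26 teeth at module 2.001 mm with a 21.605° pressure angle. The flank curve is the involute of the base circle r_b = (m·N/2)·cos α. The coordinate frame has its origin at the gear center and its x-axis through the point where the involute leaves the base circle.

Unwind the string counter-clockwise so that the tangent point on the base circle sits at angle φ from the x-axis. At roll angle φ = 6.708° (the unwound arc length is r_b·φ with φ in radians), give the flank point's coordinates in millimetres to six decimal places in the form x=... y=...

x=24.350627 y=0.012920

pitch radius r_p = m·N/2 = 2.001·26/2 = 26.013000
base radius r_b = r_p·cos α = 26.013000·cos 21.605° = 24.185440
roll angle φ = 6.708° = 0.11707669 rad
x = r_b·(cos φ + φ·sin φ) = 24.185440·(0.99315435 + 0.11707669·0.11680941) = 24.350627
y = r_b·(sin φ − φ·cos φ) = 24.185440·(0.11680941 − 0.11707669·0.99315435) = 0.012920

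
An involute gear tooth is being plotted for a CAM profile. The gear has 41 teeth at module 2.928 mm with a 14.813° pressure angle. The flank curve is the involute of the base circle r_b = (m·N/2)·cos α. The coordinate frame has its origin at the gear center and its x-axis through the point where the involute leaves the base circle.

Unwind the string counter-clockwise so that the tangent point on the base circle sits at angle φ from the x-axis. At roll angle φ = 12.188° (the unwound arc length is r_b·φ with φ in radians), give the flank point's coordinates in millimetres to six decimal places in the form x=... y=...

pitch radius r_p = m·N/2 = 2.928·41/2 = 60.024000
base radius r_b = r_p·cos α = 60.024000·cos 14.813° = 58.029127
roll angle φ = 12.188° = 0.21272073 rad
x = r_b·(cos φ + φ·sin φ) = 58.029127·(0.97746013 + 0.21272073·0.21112008) = 59.327224
y = r_b·(sin φ − φ·cos φ) = 58.029127·(0.21112008 − 0.21272073·0.97746013) = 0.185348

x=59.327224 y=0.185348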